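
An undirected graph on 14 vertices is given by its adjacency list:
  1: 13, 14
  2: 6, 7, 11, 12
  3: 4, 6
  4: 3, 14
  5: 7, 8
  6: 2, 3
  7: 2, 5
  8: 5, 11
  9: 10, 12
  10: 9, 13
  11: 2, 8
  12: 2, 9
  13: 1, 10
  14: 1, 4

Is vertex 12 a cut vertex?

Deleting 12 leaves 1 component (was 1) (its neighbors 2, 9 remain connected to each other), so 12 is not a cut vertex.

No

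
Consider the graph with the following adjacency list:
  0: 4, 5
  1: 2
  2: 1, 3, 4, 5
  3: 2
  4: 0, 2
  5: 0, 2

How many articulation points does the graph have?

1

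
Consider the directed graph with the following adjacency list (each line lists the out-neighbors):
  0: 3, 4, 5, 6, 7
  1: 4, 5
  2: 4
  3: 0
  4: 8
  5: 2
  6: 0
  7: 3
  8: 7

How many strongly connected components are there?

{0, 2, 3, 4, 5, 6, 7, 8} are all mutually reachable — one SCC of size 8.
{1} is an SCC by itself.
That gives 2 strongly connected components.

2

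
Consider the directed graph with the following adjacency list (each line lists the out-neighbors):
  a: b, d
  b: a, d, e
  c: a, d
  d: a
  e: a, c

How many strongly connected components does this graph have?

1

{a, b, c, d, e} are all mutually reachable — one SCC of size 5.
That gives 1 strongly connected component.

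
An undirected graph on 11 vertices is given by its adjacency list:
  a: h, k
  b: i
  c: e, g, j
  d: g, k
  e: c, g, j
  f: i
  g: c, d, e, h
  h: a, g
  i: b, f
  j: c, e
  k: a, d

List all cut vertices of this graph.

Removing g increases the component count from 2 to 3, so g is a cut vertex.
Removing i increases the component count from 2 to 3, so i is a cut vertex.
By contrast removing c leaves 2 components; it is not a cut vertex. No other vertex is a cut vertex either.

g, i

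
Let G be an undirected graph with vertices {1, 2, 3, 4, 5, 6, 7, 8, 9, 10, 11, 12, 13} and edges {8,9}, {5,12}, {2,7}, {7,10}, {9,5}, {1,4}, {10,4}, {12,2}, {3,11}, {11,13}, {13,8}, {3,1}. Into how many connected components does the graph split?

6 is isolated — a component by itself.
Starting from 1 we can reach 1, 2, 3, 4, 5, 7, 8, 9, 10, 11, 12, 13. That is one component of size 12.
Total: 2 components.

2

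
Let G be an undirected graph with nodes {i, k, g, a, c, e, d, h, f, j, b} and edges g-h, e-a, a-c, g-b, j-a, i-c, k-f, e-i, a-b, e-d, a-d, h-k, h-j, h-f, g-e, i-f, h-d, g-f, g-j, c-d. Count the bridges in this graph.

0

The edges on the cycle g-e-i-c-a-j-g are not bridges since each lies on that cycle.
Every edge lies on some cycle, so there are no bridges.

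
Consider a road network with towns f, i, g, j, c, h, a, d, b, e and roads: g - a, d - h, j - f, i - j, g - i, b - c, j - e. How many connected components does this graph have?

3

Starting from b we can reach b, c. That is one component of size 2.
Starting from d we can reach d, h. That is one component of size 2.
Starting from a we can reach a, e, f, g, i, j. That is one component of size 6.
Total: 3 components.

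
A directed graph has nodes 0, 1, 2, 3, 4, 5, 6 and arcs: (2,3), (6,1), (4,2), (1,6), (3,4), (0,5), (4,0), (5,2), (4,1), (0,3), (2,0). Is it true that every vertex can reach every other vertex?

No

There is no directed path from 1 to 5, so the graph is not strongly connected.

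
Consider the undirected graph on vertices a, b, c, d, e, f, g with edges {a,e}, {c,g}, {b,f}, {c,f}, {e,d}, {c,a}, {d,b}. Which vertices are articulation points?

Removing c increases the component count from 1 to 2, so c is a cut vertex.
By contrast removing e leaves 1 component; it is not a cut vertex. No other vertex is a cut vertex either.

c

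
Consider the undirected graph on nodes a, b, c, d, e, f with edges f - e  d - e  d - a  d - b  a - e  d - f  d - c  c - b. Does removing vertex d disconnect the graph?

Yes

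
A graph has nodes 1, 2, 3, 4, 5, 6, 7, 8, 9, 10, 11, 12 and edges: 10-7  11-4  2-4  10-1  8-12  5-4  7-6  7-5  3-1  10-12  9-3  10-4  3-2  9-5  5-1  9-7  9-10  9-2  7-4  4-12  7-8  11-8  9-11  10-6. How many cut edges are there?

The edges on the cycle 9-10-7-9 are not bridges since each lies on that cycle.
Every edge lies on some cycle, so there are no bridges.

0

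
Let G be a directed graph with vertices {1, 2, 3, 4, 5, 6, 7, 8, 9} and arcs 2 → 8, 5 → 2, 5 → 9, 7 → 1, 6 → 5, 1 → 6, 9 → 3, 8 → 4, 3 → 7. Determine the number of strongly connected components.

{1, 3, 5, 6, 7, 9} are all mutually reachable — one SCC of size 6.
{2} is an SCC by itself.
{4} is an SCC by itself.
{8} is an SCC by itself.
That gives 4 strongly connected components.

4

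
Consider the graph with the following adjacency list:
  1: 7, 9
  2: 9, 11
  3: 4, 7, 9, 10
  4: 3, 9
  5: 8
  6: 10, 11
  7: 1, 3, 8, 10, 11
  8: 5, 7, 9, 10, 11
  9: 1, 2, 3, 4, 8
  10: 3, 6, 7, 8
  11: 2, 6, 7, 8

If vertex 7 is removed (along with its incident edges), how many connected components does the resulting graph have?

With 7 gone, the remaining components are: {1, 2, 3, 4, 5, 6, 8, 9, 10, 11}.
That is 1 component.

1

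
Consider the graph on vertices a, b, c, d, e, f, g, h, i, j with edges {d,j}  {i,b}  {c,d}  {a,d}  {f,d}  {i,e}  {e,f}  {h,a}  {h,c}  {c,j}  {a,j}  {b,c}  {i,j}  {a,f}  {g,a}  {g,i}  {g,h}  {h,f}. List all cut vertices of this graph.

none

Removing e, for instance, still leaves 1 component. No single vertex removal increases the component count — the graph has no articulation points.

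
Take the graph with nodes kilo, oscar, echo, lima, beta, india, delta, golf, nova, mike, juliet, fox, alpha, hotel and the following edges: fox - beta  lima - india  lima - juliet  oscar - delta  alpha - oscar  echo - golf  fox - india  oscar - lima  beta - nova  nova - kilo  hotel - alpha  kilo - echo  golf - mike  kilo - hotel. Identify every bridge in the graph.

delta-oscar, echo-golf, echo-kilo, golf-mike, juliet-lima

The edges on the cycle fox-beta-nova-kilo-hotel-alpha-oscar-lima-india-fox are not bridges since each lies on that cycle.
But removing juliet - lima disconnects juliet from lima; removing echo - golf disconnects echo from golf; removing echo - kilo disconnects echo from kilo; removing golf - mike disconnects golf from mike — these are bridges.
In total 5 edges are bridges.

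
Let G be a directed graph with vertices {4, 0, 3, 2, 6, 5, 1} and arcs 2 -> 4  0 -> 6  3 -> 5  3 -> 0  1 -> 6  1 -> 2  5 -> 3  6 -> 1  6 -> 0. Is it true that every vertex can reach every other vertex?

There is no directed path from 1 to 5, so the graph is not strongly connected.

No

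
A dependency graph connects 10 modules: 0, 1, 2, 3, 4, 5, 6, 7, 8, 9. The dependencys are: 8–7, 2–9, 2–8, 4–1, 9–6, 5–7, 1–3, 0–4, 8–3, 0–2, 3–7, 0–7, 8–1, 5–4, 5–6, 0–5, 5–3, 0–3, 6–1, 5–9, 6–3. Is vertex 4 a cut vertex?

Deleting 4 leaves 1 component (was 1) (its neighbors 0, 1, 5 remain connected to each other), so 4 is not a cut vertex.

No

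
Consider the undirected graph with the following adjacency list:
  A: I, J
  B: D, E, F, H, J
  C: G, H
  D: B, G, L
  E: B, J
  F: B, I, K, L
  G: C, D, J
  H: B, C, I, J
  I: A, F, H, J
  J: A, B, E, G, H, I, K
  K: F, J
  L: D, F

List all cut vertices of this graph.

none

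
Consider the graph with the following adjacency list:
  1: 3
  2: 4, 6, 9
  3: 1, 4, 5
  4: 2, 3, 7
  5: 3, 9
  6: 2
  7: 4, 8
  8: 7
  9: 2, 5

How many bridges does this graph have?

4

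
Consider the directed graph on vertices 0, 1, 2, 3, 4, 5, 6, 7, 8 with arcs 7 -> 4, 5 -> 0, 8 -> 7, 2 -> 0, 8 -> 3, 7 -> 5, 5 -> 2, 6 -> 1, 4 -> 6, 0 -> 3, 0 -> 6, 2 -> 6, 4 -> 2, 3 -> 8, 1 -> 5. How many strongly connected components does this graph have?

1

{0, 1, 2, 3, 4, 5, 6, 7, 8} are all mutually reachable — one SCC of size 9.
That gives 1 strongly connected component.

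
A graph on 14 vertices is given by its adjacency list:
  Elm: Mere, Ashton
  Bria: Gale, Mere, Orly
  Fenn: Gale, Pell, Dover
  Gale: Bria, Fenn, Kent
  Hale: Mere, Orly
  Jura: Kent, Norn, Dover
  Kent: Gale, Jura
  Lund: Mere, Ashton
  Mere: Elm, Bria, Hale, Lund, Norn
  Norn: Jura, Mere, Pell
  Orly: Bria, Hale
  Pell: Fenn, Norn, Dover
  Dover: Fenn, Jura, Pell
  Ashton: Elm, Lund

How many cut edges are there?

The edges on the cycle Mere-Lund-Ashton-Elm-Mere are not bridges since each lies on that cycle.
Every edge lies on some cycle, so there are no bridges.

0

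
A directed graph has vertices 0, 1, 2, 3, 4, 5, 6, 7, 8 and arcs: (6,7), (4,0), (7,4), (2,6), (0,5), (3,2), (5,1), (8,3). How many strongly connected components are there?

9

{5} is an SCC by itself.
{2} is an SCC by itself.
{8} is an SCC by itself.
{4} is an SCC by itself.
{6} is an SCC by itself.
(and 4 more singleton SCCs)
That gives 9 strongly connected components.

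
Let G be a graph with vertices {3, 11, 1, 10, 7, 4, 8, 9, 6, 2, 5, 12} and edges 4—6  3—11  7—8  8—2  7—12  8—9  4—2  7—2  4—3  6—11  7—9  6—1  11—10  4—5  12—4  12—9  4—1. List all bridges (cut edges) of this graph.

The edges on the cycle 4-6-11-3-4 are not bridges since each lies on that cycle.
But removing 5—4 disconnects 5 from 4; removing 10—11 disconnects 10 from 11 — these are bridges.

10-11, 4-5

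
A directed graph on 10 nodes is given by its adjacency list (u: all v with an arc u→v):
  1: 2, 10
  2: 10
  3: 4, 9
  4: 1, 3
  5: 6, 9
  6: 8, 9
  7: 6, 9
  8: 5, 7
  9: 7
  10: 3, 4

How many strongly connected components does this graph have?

{1, 2, 3, 4, 10} are all mutually reachable — one SCC of size 5.
{5, 6, 7, 8, 9} are all mutually reachable — one SCC of size 5.
That gives 2 strongly connected components.

2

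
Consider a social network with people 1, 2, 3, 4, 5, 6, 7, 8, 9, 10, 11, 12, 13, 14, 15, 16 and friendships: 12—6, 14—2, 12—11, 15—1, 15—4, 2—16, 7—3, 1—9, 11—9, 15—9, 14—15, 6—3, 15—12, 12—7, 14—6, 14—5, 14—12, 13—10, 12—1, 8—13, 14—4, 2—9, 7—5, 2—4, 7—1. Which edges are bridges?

The edges on the cycle 14-2-4-15-14 are not bridges since each lies on that cycle.
But removing 8—13 disconnects 8 from 13; removing 13—10 disconnects 13 from 10; removing 2—16 disconnects 2 from 16 — these are bridges.

10-13, 13-8, 16-2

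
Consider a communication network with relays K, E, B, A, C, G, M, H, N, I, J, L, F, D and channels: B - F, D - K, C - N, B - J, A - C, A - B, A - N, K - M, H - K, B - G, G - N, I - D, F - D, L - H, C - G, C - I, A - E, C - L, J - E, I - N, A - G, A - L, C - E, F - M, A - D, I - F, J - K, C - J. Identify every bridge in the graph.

The edges on the cycle A-C-I-N-G-B-A are not bridges since each lies on that cycle.
Every edge lies on some cycle, so there are no bridges.

none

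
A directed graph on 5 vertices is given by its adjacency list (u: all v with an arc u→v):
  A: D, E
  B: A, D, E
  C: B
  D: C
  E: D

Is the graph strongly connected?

Yes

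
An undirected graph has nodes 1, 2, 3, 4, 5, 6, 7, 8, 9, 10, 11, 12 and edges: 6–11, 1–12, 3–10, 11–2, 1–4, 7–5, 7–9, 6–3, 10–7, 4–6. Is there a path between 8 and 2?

The component containing 8 is {8}, and 2 is not in it.

No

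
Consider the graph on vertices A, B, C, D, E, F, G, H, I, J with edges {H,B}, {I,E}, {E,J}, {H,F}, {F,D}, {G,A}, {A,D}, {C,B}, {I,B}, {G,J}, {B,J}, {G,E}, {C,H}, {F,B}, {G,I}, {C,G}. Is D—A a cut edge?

No

After removing D—A, the path D-F-H-C-G-A still connects them, so the edge is not a bridge.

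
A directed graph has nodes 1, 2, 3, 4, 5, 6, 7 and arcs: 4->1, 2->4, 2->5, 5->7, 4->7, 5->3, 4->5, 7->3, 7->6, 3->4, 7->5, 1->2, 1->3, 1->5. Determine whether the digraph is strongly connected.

There is no directed path from 6 to 7, so the graph is not strongly connected.

No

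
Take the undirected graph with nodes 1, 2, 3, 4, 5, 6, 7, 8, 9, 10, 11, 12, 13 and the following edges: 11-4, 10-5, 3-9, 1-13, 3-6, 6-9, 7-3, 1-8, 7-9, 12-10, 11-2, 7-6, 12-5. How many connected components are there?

4

Starting from 5 we can reach 5, 10, 12. That is one component of size 3.
Starting from 2 we can reach 2, 4, 11. That is one component of size 3.
Starting from 1 we can reach 1, 8, 13. That is one component of size 3.
Starting from 3 we can reach 3, 6, 7, 9. That is one component of size 4.
Total: 4 components.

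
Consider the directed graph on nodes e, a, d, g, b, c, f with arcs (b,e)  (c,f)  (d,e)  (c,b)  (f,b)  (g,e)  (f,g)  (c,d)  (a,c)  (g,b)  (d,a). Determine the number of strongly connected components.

{a, c, d} are all mutually reachable — one SCC of size 3.
{f} is an SCC by itself.
{g} is an SCC by itself.
{b} is an SCC by itself.
{e} is an SCC by itself.
That gives 5 strongly connected components.

5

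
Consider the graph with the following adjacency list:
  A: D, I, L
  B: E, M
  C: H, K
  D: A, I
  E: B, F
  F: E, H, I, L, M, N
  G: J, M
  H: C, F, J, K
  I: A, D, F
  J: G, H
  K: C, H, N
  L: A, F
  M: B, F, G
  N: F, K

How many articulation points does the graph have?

1

Removing F increases the component count from 1 to 2, so F is a cut vertex.
By contrast removing D leaves 1 component; it is not a cut vertex. No other vertex is a cut vertex either.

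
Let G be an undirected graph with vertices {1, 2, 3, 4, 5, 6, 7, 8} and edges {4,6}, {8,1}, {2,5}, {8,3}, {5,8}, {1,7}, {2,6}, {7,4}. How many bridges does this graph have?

The edges on the cycle 2-5-8-1-7-4-6-2 are not bridges since each lies on that cycle.
But removing 8 - 3 disconnects 8 from 3 — this is a bridge.

1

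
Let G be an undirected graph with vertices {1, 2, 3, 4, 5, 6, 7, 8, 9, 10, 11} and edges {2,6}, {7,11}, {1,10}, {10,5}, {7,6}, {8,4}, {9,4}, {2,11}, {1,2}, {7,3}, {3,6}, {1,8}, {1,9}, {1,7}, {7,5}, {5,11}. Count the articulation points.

Removing 1 increases the component count from 1 to 2, so 1 is a cut vertex.
By contrast removing 6 leaves 1 component; it is not a cut vertex. No other vertex is a cut vertex either.

1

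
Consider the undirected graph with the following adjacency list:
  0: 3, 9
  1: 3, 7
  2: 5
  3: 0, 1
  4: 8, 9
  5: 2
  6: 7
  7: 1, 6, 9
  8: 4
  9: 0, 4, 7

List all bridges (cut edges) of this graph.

The edges on the cycle 1-3-0-9-7-1 are not bridges since each lies on that cycle.
But removing 2-5 disconnects 2 from 5; removing 4-8 disconnects 4 from 8; removing 9-4 disconnects 9 from 4; removing 7-6 disconnects 7 from 6 — these are bridges.

2-5, 4-8, 4-9, 6-7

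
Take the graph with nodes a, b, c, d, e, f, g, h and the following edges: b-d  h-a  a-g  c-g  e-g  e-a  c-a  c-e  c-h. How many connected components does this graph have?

3

f is isolated — a component by itself.
Starting from b we can reach b, d. That is one component of size 2.
Starting from a we can reach a, c, e, g, h. That is one component of size 5.
Total: 3 components.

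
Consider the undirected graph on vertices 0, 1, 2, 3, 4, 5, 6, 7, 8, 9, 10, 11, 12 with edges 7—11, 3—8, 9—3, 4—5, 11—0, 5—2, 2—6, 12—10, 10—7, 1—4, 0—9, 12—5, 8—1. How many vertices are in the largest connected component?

13

Starting from 0 we can reach 0, 1, 2, 3, 4, 5, 6, 7, 8, 9, 10, 11, 12. That is one component of size 13.
The largest has 13 vertices.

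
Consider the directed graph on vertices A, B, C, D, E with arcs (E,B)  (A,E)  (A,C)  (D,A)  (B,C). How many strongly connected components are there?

{B} is an SCC by itself.
{C} is an SCC by itself.
{A} is an SCC by itself.
{E} is an SCC by itself.
{D} is an SCC by itself.
That gives 5 strongly connected components.

5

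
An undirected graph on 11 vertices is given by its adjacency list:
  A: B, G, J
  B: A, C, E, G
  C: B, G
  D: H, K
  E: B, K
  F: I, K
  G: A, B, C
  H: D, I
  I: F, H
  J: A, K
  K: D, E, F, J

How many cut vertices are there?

Removing K increases the component count from 1 to 2, so K is a cut vertex.
By contrast removing C leaves 1 component; it is not a cut vertex. No other vertex is a cut vertex either.

1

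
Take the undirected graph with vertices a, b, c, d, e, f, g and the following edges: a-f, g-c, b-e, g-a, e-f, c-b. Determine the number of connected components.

2

d is isolated — a component by itself.
Starting from a we can reach a, b, c, e, f, g. That is one component of size 6.
Total: 2 components.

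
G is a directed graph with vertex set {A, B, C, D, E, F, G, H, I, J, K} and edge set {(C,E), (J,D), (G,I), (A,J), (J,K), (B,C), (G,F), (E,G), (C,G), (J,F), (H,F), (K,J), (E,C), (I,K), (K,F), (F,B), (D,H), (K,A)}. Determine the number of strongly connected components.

1

{A, B, C, D, E, F, G, H, I, J, K} are all mutually reachable — one SCC of size 11.
That gives 1 strongly connected component.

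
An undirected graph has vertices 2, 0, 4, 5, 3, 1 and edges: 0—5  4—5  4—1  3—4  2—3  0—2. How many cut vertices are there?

Removing 4 increases the component count from 1 to 2, so 4 is a cut vertex.
By contrast removing 2 leaves 1 component; it is not a cut vertex. No other vertex is a cut vertex either.

1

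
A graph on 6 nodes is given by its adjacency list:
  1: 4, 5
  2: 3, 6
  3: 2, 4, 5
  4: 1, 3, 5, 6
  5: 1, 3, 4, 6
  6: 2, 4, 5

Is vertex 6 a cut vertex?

No

Deleting 6 leaves 1 component (was 1) (its neighbors 2, 4, 5 remain connected to each other), so 6 is not a cut vertex.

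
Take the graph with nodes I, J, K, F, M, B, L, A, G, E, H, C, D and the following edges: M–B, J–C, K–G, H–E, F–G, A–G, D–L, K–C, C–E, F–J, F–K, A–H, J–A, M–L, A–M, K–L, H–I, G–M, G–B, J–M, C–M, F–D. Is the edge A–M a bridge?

No

After removing A–M, the path A-J-M still connects them, so the edge is not a bridge.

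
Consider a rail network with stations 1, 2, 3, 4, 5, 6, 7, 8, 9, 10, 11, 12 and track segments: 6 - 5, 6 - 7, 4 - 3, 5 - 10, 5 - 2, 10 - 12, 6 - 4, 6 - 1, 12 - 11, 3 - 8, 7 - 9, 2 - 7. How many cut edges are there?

8

The edges on the cycle 6-5-2-7-6 are not bridges since each lies on that cycle.
But removing 7 - 9 disconnects 7 from 9; removing 11 - 12 disconnects 11 from 12; removing 3 - 4 disconnects 3 from 4; removing 10 - 12 disconnects 10 from 12 — these are bridges.
In total 8 edges are bridges.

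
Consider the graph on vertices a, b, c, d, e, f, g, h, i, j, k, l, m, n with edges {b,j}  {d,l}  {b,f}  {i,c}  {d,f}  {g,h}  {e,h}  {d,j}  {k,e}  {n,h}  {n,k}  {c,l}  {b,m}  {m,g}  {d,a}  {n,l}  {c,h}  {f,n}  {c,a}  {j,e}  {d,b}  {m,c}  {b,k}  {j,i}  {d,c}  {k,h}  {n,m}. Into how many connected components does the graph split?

1

Starting from a we can reach a, b, c, d, e, f, g, h, i, j, k, l, m, n. That is one component of size 14.
Total: 1 component.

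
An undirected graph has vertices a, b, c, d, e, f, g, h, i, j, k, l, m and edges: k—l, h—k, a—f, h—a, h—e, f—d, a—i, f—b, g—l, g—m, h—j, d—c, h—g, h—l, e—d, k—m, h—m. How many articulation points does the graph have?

4

Removing a increases the component count from 1 to 2, so a is a cut vertex.
Removing d increases the component count from 1 to 2, so d is a cut vertex.
Removing f increases the component count from 1 to 2, so f is a cut vertex.
Likewise h is a cut vertex.
By contrast removing g leaves 1 component; it is not a cut vertex. No other vertex is a cut vertex either.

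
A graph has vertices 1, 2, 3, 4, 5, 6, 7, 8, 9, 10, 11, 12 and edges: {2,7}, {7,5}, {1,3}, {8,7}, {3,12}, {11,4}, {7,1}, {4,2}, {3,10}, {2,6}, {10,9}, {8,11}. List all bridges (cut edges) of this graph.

The edges on the cycle 8-11-4-2-7-8 are not bridges since each lies on that cycle.
But removing 7—5 disconnects 7 from 5; removing 3—12 disconnects 3 from 12; removing 10—9 disconnects 10 from 9; removing 3—10 disconnects 3 from 10 — these are bridges.
In total 7 edges are bridges.

1-3, 1-7, 10-3, 10-9, 12-3, 2-6, 5-7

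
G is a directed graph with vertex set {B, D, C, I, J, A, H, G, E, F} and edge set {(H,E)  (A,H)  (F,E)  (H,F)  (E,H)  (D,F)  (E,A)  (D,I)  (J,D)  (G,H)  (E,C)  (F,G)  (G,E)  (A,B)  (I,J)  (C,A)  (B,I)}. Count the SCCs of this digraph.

1

{A, B, C, D, E, F, G, H, I, J} are all mutually reachable — one SCC of size 10.
That gives 1 strongly connected component.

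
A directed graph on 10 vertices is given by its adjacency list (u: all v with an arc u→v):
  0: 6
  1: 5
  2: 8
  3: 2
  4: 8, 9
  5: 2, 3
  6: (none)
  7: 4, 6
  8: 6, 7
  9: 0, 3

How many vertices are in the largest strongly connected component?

6

{2, 3, 4, 7, 8, 9} are all mutually reachable — one SCC of size 6.
{1} is an SCC by itself.
{5} is an SCC by itself.
{6} is an SCC by itself.
{0} is an SCC by itself.
The largest has 6 vertices.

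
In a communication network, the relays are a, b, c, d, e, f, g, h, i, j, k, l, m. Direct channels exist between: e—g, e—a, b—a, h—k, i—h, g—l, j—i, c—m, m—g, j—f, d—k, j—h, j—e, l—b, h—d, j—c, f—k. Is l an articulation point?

No

Deleting l leaves 1 component (was 1) (its neighbors b, g remain connected to each other), so l is not a cut vertex.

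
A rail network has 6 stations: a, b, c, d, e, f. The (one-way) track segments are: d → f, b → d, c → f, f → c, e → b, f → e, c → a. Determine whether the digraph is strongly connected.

No

There is no directed path from a to e, so the graph is not strongly connected.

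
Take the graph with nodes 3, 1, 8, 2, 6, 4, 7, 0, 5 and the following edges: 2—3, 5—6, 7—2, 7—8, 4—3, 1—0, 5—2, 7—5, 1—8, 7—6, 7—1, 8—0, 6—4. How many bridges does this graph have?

0

The edges on the cycle 7-5-6-7 are not bridges since each lies on that cycle.
Every edge lies on some cycle, so there are no bridges.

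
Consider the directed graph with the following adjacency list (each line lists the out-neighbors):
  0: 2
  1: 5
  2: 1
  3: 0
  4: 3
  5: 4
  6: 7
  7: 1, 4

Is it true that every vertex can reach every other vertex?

There is no directed path from 2 to 7, so the graph is not strongly connected.

No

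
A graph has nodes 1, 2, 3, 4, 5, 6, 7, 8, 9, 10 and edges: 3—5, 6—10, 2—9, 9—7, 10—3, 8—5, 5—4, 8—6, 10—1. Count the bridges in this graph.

4

The edges on the cycle 8-6-10-3-5-8 are not bridges since each lies on that cycle.
But removing 5—4 disconnects 5 from 4; removing 9—7 disconnects 9 from 7; removing 9—2 disconnects 9 from 2; removing 10—1 disconnects 10 from 1 — these are bridges.
That makes 4 bridges.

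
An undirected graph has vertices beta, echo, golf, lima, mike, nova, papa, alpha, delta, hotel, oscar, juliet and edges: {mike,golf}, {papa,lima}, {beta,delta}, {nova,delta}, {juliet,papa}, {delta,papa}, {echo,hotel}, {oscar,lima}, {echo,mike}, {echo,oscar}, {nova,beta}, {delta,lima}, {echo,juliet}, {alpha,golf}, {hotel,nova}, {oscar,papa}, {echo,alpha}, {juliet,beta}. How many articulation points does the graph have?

Removing echo increases the component count from 1 to 2, so echo is a cut vertex.
By contrast removing delta leaves 1 component; it is not a cut vertex. No other vertex is a cut vertex either.

1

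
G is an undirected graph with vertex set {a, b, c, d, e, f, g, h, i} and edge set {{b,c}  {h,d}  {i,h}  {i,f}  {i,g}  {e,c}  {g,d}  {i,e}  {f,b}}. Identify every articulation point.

i

Removing i increases the component count from 2 to 3, so i is a cut vertex.
By contrast removing h leaves 2 components; it is not a cut vertex. No other vertex is a cut vertex either.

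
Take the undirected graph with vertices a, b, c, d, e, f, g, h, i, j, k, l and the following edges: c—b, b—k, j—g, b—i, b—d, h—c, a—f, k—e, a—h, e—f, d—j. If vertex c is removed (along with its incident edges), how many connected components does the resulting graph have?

2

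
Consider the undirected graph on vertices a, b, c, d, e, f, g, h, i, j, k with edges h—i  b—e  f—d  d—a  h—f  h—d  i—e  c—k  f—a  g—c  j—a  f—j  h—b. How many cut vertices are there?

2

Removing c increases the component count from 2 to 3, so c is a cut vertex.
Removing h increases the component count from 2 to 3, so h is a cut vertex.
By contrast removing i leaves 2 components; it is not a cut vertex. No other vertex is a cut vertex either.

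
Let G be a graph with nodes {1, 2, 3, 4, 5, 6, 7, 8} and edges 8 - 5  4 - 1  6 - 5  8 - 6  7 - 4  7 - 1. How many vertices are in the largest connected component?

3

3 is isolated — a component by itself.
2 is isolated — a component by itself.
Starting from 5 we can reach 5, 6, 8. That is one component of size 3.
Starting from 1 we can reach 1, 4, 7. That is one component of size 3.
The largest has 3 vertices.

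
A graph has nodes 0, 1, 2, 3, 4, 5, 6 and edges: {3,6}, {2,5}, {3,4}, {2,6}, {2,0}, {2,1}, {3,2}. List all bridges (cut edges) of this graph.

0-2, 1-2, 2-5, 3-4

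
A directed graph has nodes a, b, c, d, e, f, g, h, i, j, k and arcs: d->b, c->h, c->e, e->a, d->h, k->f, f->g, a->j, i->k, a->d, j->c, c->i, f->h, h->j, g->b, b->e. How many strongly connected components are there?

1

{a, b, c, d, e, f, g, h, i, j, k} are all mutually reachable — one SCC of size 11.
That gives 1 strongly connected component.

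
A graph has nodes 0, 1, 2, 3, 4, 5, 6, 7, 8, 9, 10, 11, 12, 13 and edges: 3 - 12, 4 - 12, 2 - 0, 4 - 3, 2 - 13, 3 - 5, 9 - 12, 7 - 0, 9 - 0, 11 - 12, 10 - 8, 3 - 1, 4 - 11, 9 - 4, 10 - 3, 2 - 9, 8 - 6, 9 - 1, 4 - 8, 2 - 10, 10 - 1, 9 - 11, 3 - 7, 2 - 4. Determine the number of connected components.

Starting from 0 we can reach 0, 1, 2, 3, 4, 5, 6, 7, 8, 9, 10, 11, 12, 13. That is one component of size 14.
Total: 1 component.

1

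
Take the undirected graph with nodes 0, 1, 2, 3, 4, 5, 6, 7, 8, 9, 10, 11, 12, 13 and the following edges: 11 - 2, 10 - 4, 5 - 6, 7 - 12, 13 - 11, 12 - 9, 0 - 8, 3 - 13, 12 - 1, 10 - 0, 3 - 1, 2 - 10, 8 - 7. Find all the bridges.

10-4, 12-9, 5-6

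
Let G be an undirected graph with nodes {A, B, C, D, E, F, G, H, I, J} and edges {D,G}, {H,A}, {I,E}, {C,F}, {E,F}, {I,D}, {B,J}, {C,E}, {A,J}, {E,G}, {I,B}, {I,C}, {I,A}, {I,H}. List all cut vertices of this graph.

I

Removing I increases the component count from 1 to 2, so I is a cut vertex.
By contrast removing H leaves 1 component; it is not a cut vertex. No other vertex is a cut vertex either.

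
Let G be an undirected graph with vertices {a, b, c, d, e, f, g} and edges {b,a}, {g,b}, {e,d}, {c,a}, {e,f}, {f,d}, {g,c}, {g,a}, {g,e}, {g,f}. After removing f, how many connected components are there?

With f gone, the remaining components are: {a, b, c, d, e, g}.
That is 1 component.

1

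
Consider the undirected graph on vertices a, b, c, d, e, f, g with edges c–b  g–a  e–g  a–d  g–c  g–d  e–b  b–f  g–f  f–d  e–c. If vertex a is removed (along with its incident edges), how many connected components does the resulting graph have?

1

With a gone, the remaining components are: {b, c, d, e, f, g}.
That is 1 component.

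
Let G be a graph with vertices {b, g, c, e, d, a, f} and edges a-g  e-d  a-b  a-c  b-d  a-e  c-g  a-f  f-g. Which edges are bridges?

The edges on the cycle a-b-d-e-a are not bridges since each lies on that cycle.
Every edge lies on some cycle, so there are no bridges.

none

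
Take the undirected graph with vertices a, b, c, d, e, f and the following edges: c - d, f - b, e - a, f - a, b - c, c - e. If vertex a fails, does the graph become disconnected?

No

Deleting a leaves 1 component (was 1) (its neighbors e, f remain connected to each other), so a is not a cut vertex.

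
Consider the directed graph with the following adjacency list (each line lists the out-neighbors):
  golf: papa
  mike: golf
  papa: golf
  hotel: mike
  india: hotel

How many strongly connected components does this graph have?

4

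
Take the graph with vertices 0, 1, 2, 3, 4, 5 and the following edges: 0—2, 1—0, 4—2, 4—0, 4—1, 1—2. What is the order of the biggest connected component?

5 is isolated — a component by itself.
3 is isolated — a component by itself.
Starting from 0 we can reach 0, 1, 2, 4. That is one component of size 4.
The largest has 4 vertices.

4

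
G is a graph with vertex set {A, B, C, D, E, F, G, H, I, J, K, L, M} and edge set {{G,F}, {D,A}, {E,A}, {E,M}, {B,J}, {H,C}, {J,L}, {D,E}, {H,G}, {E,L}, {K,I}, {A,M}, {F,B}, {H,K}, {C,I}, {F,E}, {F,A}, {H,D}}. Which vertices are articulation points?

H

Removing H increases the component count from 1 to 2, so H is a cut vertex.
By contrast removing I leaves 1 component; it is not a cut vertex. No other vertex is a cut vertex either.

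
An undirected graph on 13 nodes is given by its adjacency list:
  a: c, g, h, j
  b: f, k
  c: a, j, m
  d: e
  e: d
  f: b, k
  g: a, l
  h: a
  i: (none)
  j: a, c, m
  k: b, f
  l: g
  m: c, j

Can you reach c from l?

From l we can reach a, c, g, h, j, l, m, which includes c.

Yes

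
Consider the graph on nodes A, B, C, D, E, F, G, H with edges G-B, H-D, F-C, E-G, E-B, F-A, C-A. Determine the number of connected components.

Starting from D we can reach D, H. That is one component of size 2.
Starting from B we can reach B, E, G. That is one component of size 3.
Starting from A we can reach A, C, F. That is one component of size 3.
Total: 3 components.

3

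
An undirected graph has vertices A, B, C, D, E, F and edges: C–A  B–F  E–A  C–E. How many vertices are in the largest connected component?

D is isolated — a component by itself.
Starting from B we can reach B, F. That is one component of size 2.
Starting from A we can reach A, C, E. That is one component of size 3.
The largest has 3 vertices.

3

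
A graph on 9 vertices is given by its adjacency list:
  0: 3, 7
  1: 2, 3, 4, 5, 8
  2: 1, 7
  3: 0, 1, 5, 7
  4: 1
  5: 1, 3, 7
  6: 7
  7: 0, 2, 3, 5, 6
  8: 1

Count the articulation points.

2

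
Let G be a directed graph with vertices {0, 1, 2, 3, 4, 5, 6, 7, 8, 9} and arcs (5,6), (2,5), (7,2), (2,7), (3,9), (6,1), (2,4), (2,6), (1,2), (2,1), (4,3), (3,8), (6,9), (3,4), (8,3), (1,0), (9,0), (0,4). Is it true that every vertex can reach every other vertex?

There is no directed path from 0 to 5, so the graph is not strongly connected.

No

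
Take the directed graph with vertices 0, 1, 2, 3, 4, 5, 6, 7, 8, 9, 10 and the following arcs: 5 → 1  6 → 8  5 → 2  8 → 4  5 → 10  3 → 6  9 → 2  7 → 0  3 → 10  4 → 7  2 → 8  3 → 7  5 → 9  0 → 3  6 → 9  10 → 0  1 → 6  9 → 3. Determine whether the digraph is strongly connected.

No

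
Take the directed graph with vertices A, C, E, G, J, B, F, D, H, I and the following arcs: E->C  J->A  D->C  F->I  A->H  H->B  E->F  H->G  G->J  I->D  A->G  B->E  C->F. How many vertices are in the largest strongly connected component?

4

{A, G, H, J} are all mutually reachable — one SCC of size 4.
{C, D, F, I} are all mutually reachable — one SCC of size 4.
{B} is an SCC by itself.
{E} is an SCC by itself.
The largest has 4 vertices.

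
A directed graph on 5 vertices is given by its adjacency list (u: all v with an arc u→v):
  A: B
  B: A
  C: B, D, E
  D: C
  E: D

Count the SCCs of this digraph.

{C, D, E} are all mutually reachable — one SCC of size 3.
{A, B} are all mutually reachable — one SCC of size 2.
That gives 2 strongly connected components.

2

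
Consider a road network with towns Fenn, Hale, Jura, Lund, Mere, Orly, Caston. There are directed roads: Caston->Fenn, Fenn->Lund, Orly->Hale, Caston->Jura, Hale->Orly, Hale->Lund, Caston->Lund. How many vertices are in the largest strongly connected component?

2

{Hale, Orly} are all mutually reachable — one SCC of size 2.
{Fenn} is an SCC by itself.
{Mere} is an SCC by itself.
{Lund} is an SCC by itself.
{Jura} is an SCC by itself.
(and 1 more singleton SCC)
The largest has 2 vertices.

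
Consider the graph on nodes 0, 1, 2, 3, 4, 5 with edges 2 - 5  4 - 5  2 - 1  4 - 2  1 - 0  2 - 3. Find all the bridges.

The edges on the cycle 4-2-5-4 are not bridges since each lies on that cycle.
But removing 1 - 0 disconnects 1 from 0; removing 2 - 3 disconnects 2 from 3; removing 2 - 1 disconnects 2 from 1 — these are bridges.

0-1, 1-2, 2-3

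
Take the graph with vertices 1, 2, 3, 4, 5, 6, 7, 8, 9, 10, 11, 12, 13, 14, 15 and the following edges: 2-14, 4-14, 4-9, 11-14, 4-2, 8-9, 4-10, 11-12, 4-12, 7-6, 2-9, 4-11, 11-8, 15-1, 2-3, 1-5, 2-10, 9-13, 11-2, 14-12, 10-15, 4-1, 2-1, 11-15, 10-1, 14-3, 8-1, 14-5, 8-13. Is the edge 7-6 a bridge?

Removing 7-6 leaves no path between 7 and 6: the component count goes from 2 to 3. So it is a bridge.

Yes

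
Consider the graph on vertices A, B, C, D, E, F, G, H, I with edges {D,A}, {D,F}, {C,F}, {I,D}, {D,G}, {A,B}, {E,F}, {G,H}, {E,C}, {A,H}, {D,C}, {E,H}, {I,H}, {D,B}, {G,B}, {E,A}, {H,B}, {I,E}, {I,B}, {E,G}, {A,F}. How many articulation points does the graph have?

0

Removing C, for instance, still leaves 1 component. No single vertex removal increases the component count — the graph has no articulation points.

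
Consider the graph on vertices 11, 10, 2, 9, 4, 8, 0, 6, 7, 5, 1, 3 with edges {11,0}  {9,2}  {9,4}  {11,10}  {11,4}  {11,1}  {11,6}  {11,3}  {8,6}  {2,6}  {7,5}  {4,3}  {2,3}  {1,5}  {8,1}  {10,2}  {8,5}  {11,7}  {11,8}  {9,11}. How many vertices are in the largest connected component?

12

Starting from 0 we can reach 0, 1, 2, 3, 4, 5, 6, 7, 8, 9, 10, 11. That is one component of size 12.
The largest has 12 vertices.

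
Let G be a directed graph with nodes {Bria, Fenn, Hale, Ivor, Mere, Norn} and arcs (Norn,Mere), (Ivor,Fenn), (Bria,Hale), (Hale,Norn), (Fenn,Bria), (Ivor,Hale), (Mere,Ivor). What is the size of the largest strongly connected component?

6

{Bria, Fenn, Hale, Ivor, Mere, Norn} are all mutually reachable — one SCC of size 6.
The largest has 6 vertices.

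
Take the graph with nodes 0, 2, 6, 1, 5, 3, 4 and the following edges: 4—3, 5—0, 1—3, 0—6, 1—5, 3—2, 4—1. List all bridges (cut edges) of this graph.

0-5, 0-6, 1-5, 2-3

The edges on the cycle 4-1-3-4 are not bridges since each lies on that cycle.
But removing 5—0 disconnects 5 from 0; removing 1—5 disconnects 1 from 5; removing 0—6 disconnects 0 from 6; removing 3—2 disconnects 3 from 2 — these are bridges.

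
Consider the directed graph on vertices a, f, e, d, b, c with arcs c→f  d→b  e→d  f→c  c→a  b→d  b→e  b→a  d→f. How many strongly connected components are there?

{b, d, e} are all mutually reachable — one SCC of size 3.
{c, f} are all mutually reachable — one SCC of size 2.
{a} is an SCC by itself.
That gives 3 strongly connected components.

3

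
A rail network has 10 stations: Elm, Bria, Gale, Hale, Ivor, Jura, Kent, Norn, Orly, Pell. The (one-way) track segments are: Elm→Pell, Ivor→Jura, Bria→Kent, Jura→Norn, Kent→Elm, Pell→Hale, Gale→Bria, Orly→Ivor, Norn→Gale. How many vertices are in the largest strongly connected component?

{Elm} is an SCC by itself.
{Kent} is an SCC by itself.
{Pell} is an SCC by itself.
{Ivor} is an SCC by itself.
{Hale} is an SCC by itself.
(and 5 more singleton SCCs)
The largest has 1 vertex.

1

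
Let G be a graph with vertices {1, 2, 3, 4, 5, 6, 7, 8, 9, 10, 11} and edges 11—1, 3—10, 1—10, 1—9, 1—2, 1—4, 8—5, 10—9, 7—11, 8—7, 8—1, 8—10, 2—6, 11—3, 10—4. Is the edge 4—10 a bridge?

No

After removing 4—10, the path 4-1-10 still connects them, so the edge is not a bridge.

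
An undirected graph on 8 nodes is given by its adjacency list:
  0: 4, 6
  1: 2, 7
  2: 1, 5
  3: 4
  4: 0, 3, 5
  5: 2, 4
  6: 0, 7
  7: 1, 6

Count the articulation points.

Removing 4 increases the component count from 1 to 2, so 4 is a cut vertex.
By contrast removing 6 leaves 1 component; it is not a cut vertex. No other vertex is a cut vertex either.

1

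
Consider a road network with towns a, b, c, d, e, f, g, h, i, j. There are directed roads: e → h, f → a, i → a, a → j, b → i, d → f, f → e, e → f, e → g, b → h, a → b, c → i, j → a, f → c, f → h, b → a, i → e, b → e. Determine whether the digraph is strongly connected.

No

There is no directed path from j to d, so the graph is not strongly connected.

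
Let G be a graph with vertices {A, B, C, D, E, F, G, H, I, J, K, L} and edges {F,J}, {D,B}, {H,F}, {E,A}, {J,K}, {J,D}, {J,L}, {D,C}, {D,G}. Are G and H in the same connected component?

From G we can reach B, C, D, F, G, H, J, K, L, which includes H.

Yes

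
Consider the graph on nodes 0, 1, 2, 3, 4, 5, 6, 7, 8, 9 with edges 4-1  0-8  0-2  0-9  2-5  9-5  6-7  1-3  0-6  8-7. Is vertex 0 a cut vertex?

Yes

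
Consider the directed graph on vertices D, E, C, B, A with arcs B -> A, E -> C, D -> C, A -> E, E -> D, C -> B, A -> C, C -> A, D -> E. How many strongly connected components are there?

1

{A, B, C, D, E} are all mutually reachable — one SCC of size 5.
That gives 1 strongly connected component.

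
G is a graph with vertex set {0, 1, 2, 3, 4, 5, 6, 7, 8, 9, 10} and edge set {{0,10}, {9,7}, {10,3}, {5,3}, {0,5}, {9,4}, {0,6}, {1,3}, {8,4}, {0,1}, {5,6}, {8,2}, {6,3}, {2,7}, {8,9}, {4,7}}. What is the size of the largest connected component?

Starting from 2 we can reach 2, 4, 7, 8, 9. That is one component of size 5.
Starting from 0 we can reach 0, 1, 3, 5, 6, 10. That is one component of size 6.
The largest has 6 vertices.

6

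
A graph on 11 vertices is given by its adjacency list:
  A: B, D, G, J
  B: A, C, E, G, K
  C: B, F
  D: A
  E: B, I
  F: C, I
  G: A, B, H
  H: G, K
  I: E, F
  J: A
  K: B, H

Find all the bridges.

A-D, A-J

The edges on the cycle B-A-G-B are not bridges since each lies on that cycle.
But removing A-D disconnects A from D; removing J-A disconnects J from A — these are bridges.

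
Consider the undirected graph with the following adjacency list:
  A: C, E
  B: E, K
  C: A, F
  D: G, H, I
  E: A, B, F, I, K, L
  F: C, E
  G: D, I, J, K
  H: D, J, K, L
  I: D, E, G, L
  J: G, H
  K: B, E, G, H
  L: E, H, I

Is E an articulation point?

Yes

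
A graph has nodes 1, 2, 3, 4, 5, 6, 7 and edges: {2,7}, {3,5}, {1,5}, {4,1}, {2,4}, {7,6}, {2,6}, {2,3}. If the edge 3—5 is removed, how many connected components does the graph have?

1

3 and 5 are still connected via 3-2-4-1-5, so the component count stays at 1.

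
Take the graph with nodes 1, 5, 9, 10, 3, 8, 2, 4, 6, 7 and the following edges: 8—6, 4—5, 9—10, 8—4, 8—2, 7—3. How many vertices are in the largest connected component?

1 is isolated — a component by itself.
Starting from 9 we can reach 9, 10. That is one component of size 2.
Starting from 3 we can reach 3, 7. That is one component of size 2.
Starting from 2 we can reach 2, 4, 5, 6, 8. That is one component of size 5.
The largest has 5 vertices.

5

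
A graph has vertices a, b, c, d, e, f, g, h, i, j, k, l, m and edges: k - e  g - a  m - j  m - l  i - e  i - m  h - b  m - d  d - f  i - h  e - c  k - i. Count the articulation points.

Removing d increases the component count from 2 to 3, so d is a cut vertex.
Removing e increases the component count from 2 to 3, so e is a cut vertex.
Removing h increases the component count from 2 to 3, so h is a cut vertex.
Likewise i, m are cut vertices.
By contrast removing f leaves 2 components; it is not a cut vertex. No other vertex is a cut vertex either.

5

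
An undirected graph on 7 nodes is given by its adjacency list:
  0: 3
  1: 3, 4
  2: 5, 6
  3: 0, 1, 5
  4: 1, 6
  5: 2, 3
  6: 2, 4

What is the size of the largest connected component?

7

Starting from 0 we can reach 0, 1, 2, 3, 4, 5, 6. That is one component of size 7.
The largest has 7 vertices.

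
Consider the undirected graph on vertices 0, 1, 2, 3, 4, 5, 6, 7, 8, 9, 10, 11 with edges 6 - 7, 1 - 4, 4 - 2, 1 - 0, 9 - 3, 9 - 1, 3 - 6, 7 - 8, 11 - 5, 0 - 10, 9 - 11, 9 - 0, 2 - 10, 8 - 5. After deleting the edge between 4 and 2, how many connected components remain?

1

4 and 2 are still connected via 4-1-0-10-2, so the component count stays at 1.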